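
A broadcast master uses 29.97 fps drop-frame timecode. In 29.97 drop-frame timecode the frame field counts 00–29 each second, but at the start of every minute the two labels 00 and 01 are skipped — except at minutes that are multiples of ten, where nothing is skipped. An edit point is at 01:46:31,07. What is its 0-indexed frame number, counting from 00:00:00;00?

191545

As if non-drop at 30 labels/s: (1 × 3600 + 46 × 60 + 31) × 30 + 7 = 191737.
Minute boundaries passed: 106; those not divisible by 10: 106 − 10 = 96; dropped labels = 2 × 96 = 192.
Actual frame index = 191737 − 192 = 191545.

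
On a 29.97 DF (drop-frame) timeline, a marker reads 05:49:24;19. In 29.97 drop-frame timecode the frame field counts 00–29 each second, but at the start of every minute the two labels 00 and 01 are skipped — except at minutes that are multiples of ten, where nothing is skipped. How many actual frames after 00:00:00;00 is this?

628309

Complete 10-minute blocks: 34, each 17982 frames → 611388.
Remaining 9 whole minutes in the current block: 1800 + 8 × 1798 = 16184 frames.
Within the current minute: 24 × 30 + 19 − 2 = 737 (labels ;00/;01 skipped at this minute). Total = 611388 + 16184 + 737 = 628309.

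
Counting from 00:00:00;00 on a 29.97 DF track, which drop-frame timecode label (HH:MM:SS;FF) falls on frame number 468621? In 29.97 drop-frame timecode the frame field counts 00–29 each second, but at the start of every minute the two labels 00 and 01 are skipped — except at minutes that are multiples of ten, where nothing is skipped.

Each 10-minute DF block holds 10 × 60 × 30 − 9 × 2 = 17982 frames. 468621 ÷ 17982 → 26 full blocks, remainder 1089.
Within the partial block the first minute is 1800 frames and each further minute 1798, so 0 further minute boundaries passed. Total skipped labels = 18 × 26 + 2 × 0 = 468.
Non-drop label index = 468621 + 468 = 469089; at 30 labels/s that is 04:20:36:09, i.e. DF 04:20:36;09.

04:20:36;09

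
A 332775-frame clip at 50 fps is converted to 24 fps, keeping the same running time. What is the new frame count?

Target frames = source frames × (target rate / source rate) = 332775 × (24)/(50) = 332775 × 12/25 = 159732.

159732 frames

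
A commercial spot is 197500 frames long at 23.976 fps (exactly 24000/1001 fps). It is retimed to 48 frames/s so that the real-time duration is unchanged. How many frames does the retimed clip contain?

Target frames = source frames × (target rate / source rate) = 197500 × (48)/(24000/1001) = 197500 × 1001/500 = 395395.

395395 frames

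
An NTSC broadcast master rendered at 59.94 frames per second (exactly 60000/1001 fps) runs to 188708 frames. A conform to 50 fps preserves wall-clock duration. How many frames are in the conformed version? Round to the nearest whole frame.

157414 frames

Frames at target rate = 188708 × (50) / (60000/1001) = 47224177/300 ≈ 157413.923.
Nearest whole frame: 157414.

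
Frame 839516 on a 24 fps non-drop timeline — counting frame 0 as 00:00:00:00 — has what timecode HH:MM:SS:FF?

09:42:59:20

839516 ÷ 24 = 34979 full seconds, remainder 20 frames.
34979 s = 9 h 42 min 59 s.
Timecode: 09:42:59:20.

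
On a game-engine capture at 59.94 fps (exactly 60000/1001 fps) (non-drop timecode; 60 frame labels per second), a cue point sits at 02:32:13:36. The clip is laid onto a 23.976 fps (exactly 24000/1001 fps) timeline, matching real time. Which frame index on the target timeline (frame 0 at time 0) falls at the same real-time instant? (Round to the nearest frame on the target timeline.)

Source frame index: (2×3600 + 32×60 + 13) × 60 + 36 = 548016.
Real time: 548016 / (60000/1001) = 11428417/1250 s.
Target frame: (11428417/1250) × (24000/1001) = 1096032/5 ≈ 219206.400 → 219206.

frame 219206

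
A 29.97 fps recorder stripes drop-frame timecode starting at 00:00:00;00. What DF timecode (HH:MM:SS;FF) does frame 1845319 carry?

Each 10-minute DF block holds 10 × 60 × 30 − 9 × 2 = 17982 frames. 1845319 ÷ 17982 → 102 full blocks, remainder 11155.
Within the partial block the first minute is 1800 frames and each further minute 1798, so 6 further minute boundaries passed. Total skipped labels = 18 × 102 + 2 × 6 = 1848.
Non-drop label index = 1845319 + 1848 = 1847167; at 30 labels/s that is 17:06:12:07, i.e. DF 17:06:12;07.

17:06:12;07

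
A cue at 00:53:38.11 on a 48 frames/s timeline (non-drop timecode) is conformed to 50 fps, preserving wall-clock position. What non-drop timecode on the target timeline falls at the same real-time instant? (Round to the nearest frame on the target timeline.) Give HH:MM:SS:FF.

00:53:38:11

Source frame index: (0×3600 + 53×60 + 38) × 48 + 11 = 154475.
Real time: 154475 / (48) = 154475/48 s.
Target frame: (154475/48) × (50) = 3861875/24 ≈ 160911.458 → 160911.
At 50 labels/s: frame 160911 → 00:53:38:11.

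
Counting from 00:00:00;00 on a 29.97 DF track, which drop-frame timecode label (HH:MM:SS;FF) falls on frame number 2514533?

Ten DF minutes hold 17982 frames, so frame 2514533 lies in block 139 (frames 2499498–2517479) with 15035 frames into that block.
The block's first minute is 1800 frames and the rest 1798 each; 15035 frames reaches minute 8, so 139 × 18 + 8 × 2 = 2518 labels have been skipped so far.
Adding those back, label number 2514533 + 2518 = 2517051 at 30 labels/s is 83901 s + 21 f = 23 h 18 min 21 s frame 21, i.e. 23:18:21;21.

23:18:21;21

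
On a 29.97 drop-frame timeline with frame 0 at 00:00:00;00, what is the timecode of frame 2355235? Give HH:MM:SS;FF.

Each 10-minute DF block holds 10 × 60 × 30 − 9 × 2 = 17982 frames. 2355235 ÷ 17982 → 130 full blocks, remainder 17575.
Within the partial block the first minute is 1800 frames and each further minute 1798, so 9 further minute boundaries passed. Total skipped labels = 18 × 130 + 2 × 9 = 2358.
Non-drop label index = 2355235 + 2358 = 2357593; at 30 labels/s that is 21:49:46:13, i.e. DF 21:49:46;13.

21:49:46;13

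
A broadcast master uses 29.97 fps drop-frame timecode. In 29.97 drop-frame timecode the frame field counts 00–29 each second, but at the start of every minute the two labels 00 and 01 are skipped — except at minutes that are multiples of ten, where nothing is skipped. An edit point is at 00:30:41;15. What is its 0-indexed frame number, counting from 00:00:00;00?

55191

Complete 10-minute blocks: 3, each 17982 frames → 53946.
Remaining 0 whole minutes in the current block: 0 frames.
Within the current minute: 41 × 30 + 15 = 1245. Total = 53946 + 0 + 1245 = 55191.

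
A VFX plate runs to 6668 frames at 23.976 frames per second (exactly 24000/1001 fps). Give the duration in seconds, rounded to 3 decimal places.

Running time = 6668 × 1001/24000 = 1668667/6000 s ≈ 278.111 s.

278.111 seconds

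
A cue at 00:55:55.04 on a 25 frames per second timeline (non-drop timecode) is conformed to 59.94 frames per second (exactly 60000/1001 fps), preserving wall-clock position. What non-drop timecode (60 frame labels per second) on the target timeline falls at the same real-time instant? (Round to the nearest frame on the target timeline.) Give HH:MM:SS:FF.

Source frame index: (0×3600 + 55×60 + 55) × 25 + 4 = 83879.
Real time: 83879 / (25) = 83879/25 s.
Target frame: (83879/25) × (60000/1001) = 201309600/1001 ≈ 201108.492 → 201108.
At 60 labels/s: frame 201108 → 00:55:51:48.

00:55:51:48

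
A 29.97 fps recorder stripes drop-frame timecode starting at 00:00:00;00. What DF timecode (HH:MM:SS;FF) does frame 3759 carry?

Ten DF minutes hold 17982 frames, so frame 3759 lies in block 0 (frames 0–17981) with 3759 frames into that block.
The block's first minute is 1800 frames and the rest 1798 each; 3759 frames reaches minute 2, so 0 × 18 + 2 × 2 = 4 labels have been skipped so far.
Adding those back, label number 3759 + 4 = 3763 at 30 labels/s is 125 s + 13 f = 0 h 2 min 5 s frame 13, i.e. 00:02:05;13.

00:02:05;13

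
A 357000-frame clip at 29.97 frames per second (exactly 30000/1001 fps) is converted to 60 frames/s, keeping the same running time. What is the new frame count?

714714 frames

Target frames = source frames × (target rate / source rate) = 357000 × (60)/(30000/1001) = 357000 × 1001/500 = 714714.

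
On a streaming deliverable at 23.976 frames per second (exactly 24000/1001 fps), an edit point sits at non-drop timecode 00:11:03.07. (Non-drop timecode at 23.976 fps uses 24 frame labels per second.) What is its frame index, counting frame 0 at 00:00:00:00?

Total seconds to the label: (0 × 3600 + 11 × 60 + 3) = 663.
Frame index = 663 × 24 + 7 = 15919.

frame 15919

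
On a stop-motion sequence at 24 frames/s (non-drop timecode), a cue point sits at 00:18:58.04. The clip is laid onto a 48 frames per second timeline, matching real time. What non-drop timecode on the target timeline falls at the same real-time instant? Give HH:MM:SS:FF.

00:18:58:08

Source frame index: (0×3600 + 18×60 + 58) × 24 + 4 = 27316.
Real time: 27316 / (24) = 6829/6 s.
Target frame: (6829/6) × (48) = 54632.
At 48 labels/s: frame 54632 → 00:18:58:08.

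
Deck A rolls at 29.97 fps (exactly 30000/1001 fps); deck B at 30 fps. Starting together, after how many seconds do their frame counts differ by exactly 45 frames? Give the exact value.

1501.5 seconds

The gap grows by |30 − 30000/1001| = 30/1001 frames per second.
Time for a 45-frame gap: 45 ÷ (30/1001) = 1501.5 s.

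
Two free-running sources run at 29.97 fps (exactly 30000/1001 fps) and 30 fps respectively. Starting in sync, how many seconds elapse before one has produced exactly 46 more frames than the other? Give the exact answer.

23023/15 seconds

The gap grows by |30 − 30000/1001| = 30/1001 frames per second.
Time for a 46-frame gap: 46 ÷ (30/1001) = 23023/15 s.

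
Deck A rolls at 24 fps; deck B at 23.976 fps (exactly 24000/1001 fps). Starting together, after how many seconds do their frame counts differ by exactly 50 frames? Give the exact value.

25025/12 seconds

The gap grows by |24000/1001 − 24| = 24/1001 frames per second.
Time for a 50-frame gap: 50 ÷ (24/1001) = 25025/12 s.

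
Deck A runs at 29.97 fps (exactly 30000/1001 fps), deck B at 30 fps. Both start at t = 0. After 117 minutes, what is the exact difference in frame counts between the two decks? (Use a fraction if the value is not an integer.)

117 min = 7020 s.
A emits 30000/1001 × 7020 = 16200000/77 frames; B emits 30 × 7020 = 210600.
Difference = 16200/77 frames (≈ 210.3896); B is ahead of A.

16200/77 frames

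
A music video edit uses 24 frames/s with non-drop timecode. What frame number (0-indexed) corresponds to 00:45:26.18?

Total seconds to the label: (0 × 3600 + 45 × 60 + 26) = 2726.
Frame index = 2726 × 24 + 18 = 65442.

65442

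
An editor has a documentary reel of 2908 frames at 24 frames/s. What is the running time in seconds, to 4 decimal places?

121.1667 seconds

Running time = 2908 × 1/24 = 727/6 s ≈ 121.1667 s.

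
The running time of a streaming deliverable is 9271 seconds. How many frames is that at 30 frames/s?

Frames = 9271 × 30 = 278130.

278130 frames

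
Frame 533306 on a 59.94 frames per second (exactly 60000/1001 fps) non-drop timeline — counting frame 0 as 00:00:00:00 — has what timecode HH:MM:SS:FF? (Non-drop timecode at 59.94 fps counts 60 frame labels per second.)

02:28:08:26

533306 ÷ 60 = 8888 full seconds, remainder 26 frames.
8888 s = 2 h 28 min 8 s.
Timecode: 02:28:08:26.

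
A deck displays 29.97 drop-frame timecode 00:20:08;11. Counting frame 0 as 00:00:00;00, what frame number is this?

36215

As if non-drop at 30 labels/s: (0 × 3600 + 20 × 60 + 8) × 30 + 11 = 36251.
Minute boundaries passed: 20; those not divisible by 10: 20 − 2 = 18; dropped labels = 2 × 18 = 36.
Actual frame index = 36251 − 36 = 36215.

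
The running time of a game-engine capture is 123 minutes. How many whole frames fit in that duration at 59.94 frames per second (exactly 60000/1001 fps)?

123 min = 7380 s.
Frames = 7380 × 60000/1001 = 442800000/1001 ≈ 442357.6424.
Complete frames: 442357.

442357 frames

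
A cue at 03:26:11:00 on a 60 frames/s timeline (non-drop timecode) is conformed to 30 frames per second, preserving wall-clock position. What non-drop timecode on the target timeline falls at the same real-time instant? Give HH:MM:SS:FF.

03:26:11:00

Source frame index: (3×3600 + 26×60 + 11) × 60 + 0 = 742260.
Real time: 742260 / (60) = 12371 s.
Target frame: (12371) × (30) = 371130.
At 30 labels/s: frame 371130 → 03:26:11:00.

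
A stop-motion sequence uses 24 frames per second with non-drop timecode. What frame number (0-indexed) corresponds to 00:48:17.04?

frame 69532

Total seconds to the label: (0 × 3600 + 48 × 60 + 17) = 2897.
Frame index = 2897 × 24 + 4 = 69532.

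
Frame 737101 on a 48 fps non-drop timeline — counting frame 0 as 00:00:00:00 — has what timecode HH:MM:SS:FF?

04:15:56:13

737101 ÷ 48 = 15356 full seconds, remainder 13 frames.
15356 s = 4 h 15 min 56 s.
Timecode: 04:15:56:13.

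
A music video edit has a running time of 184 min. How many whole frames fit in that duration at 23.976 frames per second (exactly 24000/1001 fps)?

264695 frames

184 min = 11040 s.
Frames = 11040 × 24000/1001 = 264960000/1001 ≈ 264695.3047.
Complete frames: 264695.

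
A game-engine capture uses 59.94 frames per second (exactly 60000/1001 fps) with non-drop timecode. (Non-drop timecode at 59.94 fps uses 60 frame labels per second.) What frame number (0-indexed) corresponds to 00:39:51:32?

143492

Total seconds to the label: (0 × 3600 + 39 × 60 + 51) = 2391.
Frame index = 2391 × 60 + 32 = 143492.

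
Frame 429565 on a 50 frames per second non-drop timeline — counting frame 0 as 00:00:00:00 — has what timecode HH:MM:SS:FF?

429565 ÷ 50 = 8591 full seconds, remainder 15 frames.
8591 s = 2 h 23 min 11 s.
Timecode: 02:23:11:15.

02:23:11:15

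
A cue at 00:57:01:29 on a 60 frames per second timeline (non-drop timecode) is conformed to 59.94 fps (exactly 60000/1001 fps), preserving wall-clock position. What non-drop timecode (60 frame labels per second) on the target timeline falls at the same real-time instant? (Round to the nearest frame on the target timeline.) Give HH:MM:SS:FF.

00:56:58:04

Source frame index: (0×3600 + 57×60 + 1) × 60 + 29 = 205289.
Real time: 205289 / (60) = 205289/60 s.
Target frame: (205289/60) × (60000/1001) = 29327000/143 ≈ 205083.916 → 205084.
At 60 labels/s: frame 205084 → 00:56:58:04.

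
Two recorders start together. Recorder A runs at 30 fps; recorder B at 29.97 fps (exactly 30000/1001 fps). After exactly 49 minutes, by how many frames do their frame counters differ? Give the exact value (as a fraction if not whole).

12600/143 frames

49 min = 2940 s.
A emits 30 × 2940 = 88200 frames; B emits 30000/1001 × 2940 = 12600000/143.
Difference = 12600/143 frames (≈ 88.1119); B is behind A.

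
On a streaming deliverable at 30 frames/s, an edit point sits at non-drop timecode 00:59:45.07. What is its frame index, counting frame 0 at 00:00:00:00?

frame 107557

Total seconds to the label: (0 × 3600 + 59 × 60 + 45) = 3585.
Frame index = 3585 × 30 + 7 = 107557.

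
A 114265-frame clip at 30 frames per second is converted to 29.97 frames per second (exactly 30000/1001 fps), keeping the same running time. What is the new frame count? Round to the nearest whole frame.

Frames at target rate = 114265 × (30000/1001) / (30) = 114265000/1001 ≈ 114150.849.
Nearest whole frame: 114151.

114151 frames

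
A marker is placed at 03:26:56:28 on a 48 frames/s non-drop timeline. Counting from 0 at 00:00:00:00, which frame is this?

Total seconds to the label: (3 × 3600 + 26 × 60 + 56) = 12416.
Frame index = 12416 × 48 + 28 = 595996.

frame 595996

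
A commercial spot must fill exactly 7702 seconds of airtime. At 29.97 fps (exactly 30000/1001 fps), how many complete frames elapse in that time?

230829 frames

Frames = 7702 × 30000/1001 = 231060000/1001 ≈ 230829.1708.
Complete frames: 230829.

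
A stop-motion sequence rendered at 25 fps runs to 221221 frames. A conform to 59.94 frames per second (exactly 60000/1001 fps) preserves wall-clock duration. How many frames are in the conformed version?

Target frames = source frames × (target rate / source rate) = 221221 × (60000/1001)/(25) = 221221 × 2400/1001 = 530400.

530400 frames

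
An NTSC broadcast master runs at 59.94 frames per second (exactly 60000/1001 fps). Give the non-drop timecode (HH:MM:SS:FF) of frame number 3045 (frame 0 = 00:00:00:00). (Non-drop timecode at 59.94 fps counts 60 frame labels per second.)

3045 ÷ 60 = 50 full seconds, remainder 45 frames.
50 s = 0 h 0 min 50 s.
Timecode: 00:00:50:45.

00:00:50:45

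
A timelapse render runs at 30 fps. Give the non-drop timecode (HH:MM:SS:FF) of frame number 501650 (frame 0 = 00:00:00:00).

501650 ÷ 30 = 16721 full seconds, remainder 20 frames.
16721 s = 4 h 38 min 41 s.
Timecode: 04:38:41:20.

04:38:41:20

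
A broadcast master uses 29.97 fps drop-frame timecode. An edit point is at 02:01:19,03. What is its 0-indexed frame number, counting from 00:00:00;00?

Complete 10-minute blocks: 12, each 17982 frames → 215784.
Remaining 1 whole minute in the current block: 1800 + 0 × 1798 = 1800 frames.
Within the current minute: 19 × 30 + 3 − 2 = 571 (labels ;00/;01 skipped at this minute). Total = 215784 + 1800 + 571 = 218155.

218155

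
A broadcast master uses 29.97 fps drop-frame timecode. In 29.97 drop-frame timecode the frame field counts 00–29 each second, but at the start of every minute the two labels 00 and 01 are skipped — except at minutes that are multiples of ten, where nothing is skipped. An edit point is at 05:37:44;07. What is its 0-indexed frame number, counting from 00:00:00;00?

607319

As if non-drop at 30 labels/s: (5 × 3600 + 37 × 60 + 44) × 30 + 7 = 607927.
Minute boundaries passed: 337; those not divisible by 10: 337 − 33 = 304; dropped labels = 2 × 304 = 608.
Actual frame index = 607927 − 608 = 607319.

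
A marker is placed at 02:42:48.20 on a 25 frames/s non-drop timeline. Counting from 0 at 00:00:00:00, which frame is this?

244220

Total seconds to the label: (2 × 3600 + 42 × 60 + 48) = 9768.
Frame index = 9768 × 25 + 20 = 244220.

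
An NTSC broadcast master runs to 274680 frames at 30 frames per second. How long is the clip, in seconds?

Running time = 274680 / (30) = 9156 s.

9156 seconds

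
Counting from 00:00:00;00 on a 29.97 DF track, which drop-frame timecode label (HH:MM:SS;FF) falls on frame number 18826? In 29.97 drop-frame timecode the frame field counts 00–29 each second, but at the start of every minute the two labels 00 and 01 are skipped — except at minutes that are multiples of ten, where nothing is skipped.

Ten DF minutes hold 17982 frames, so frame 18826 lies in block 1 (frames 17982–35963) with 844 frames into that block.
The block's first minute is 1800 frames and the rest 1798 each; 844 frames reaches minute 0, so 1 × 18 + 0 × 2 = 18 labels have been skipped so far.
Adding those back, label number 18826 + 18 = 18844 at 30 labels/s is 628 s + 4 f = 0 h 10 min 28 s frame 4, i.e. 00:10:28;04.

00:10:28;04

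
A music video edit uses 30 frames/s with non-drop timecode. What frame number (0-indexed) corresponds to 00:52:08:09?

Total seconds to the label: (0 × 3600 + 52 × 60 + 8) = 3128.
Frame index = 3128 × 30 + 9 = 93849.

frame 93849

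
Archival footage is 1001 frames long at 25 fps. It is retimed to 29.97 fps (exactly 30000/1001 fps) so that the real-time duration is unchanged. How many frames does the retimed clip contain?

Target frames = source frames × (target rate / source rate) = 1001 × (30000/1001)/(25) = 1001 × 1200/1001 = 1200.

1200 frames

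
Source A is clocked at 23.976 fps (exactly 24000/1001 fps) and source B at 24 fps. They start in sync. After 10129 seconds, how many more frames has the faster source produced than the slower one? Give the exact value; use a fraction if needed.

A emits 24000/1001 × 10129 = 34728000/143 frames; B emits 24 × 10129 = 243096.
Difference = 34728/143 frames (≈ 242.8531); B is ahead of A.

34728/143 frames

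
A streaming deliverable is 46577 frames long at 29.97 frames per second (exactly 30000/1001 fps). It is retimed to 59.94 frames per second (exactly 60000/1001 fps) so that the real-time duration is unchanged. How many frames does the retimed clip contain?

Frames at target rate = 46577 × (60000/1001) / (30000/1001) = 93154.

93154 frames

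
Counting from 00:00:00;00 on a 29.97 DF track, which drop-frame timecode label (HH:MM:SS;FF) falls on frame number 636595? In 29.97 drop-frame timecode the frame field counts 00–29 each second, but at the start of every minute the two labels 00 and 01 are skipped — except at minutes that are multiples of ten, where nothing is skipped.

05:54:01;03

Ten DF minutes hold 17982 frames, so frame 636595 lies in block 35 (frames 629370–647351) with 7225 frames into that block.
The block's first minute is 1800 frames and the rest 1798 each; 7225 frames reaches minute 4, so 35 × 18 + 4 × 2 = 638 labels have been skipped so far.
Adding those back, label number 636595 + 638 = 637233 at 30 labels/s is 21241 s + 3 f = 5 h 54 min 1 s frame 3, i.e. 05:54:01;03.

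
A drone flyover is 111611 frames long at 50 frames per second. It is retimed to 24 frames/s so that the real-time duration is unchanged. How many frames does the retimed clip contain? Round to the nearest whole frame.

53573 frames

Frames at target rate = 111611 × (24) / (50) = 1339332/25 ≈ 53573.280.
Nearest whole frame: 53573.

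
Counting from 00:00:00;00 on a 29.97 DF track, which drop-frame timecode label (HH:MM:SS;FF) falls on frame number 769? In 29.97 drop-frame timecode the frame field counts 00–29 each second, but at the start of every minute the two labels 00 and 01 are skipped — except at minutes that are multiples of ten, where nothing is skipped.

Each 10-minute DF block holds 10 × 60 × 30 − 9 × 2 = 17982 frames. 769 ÷ 17982 → 0 full blocks, remainder 769.
Within the partial block the first minute is 1800 frames and each further minute 1798, so 0 further minute boundaries passed. Total skipped labels = 18 × 0 + 2 × 0 = 0.
Non-drop label index = 769 + 0 = 769; at 30 labels/s that is 00:00:25:19, i.e. DF 00:00:25;19.

00:00:25;19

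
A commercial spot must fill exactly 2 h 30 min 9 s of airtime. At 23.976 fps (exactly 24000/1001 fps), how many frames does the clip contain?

2 h 30 min 9 s = 9009 s.
Frames = 9009 × 24000/1001 = 216000.

216000 frames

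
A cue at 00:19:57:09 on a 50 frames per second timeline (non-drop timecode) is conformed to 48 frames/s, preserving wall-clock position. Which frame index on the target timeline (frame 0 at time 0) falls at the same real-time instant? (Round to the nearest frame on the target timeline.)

Source frame index: (0×3600 + 19×60 + 57) × 50 + 9 = 59859.
Real time: 59859 / (50) = 59859/50 s.
Target frame: (59859/50) × (48) = 1436616/25 ≈ 57464.640 → 57465.

frame 57465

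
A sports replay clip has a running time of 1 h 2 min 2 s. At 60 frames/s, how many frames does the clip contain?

223320 frames

1 h 2 min 2 s = 3722 s.
Frames = 3722 × 60 = 223320.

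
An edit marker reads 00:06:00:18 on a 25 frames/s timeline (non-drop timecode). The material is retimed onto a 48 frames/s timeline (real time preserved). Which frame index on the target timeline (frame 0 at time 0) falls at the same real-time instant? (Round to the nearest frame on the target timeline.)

Source frame index: (0×3600 + 6×60 + 0) × 25 + 18 = 9018.
Real time: 9018 / (25) = 9018/25 s.
Target frame: (9018/25) × (48) = 432864/25 ≈ 17314.560 → 17315.

frame 17315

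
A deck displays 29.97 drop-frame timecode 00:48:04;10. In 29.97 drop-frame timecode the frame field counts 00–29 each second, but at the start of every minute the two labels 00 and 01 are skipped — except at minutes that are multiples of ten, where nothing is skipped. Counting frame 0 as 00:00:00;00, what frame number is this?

86442

Complete 10-minute blocks: 4, each 17982 frames → 71928.
Remaining 8 whole minutes in the current block: 1800 + 7 × 1798 = 14386 frames.
Within the current minute: 4 × 30 + 10 − 2 = 128 (labels ;00/;01 skipped at this minute). Total = 71928 + 14386 + 128 = 86442.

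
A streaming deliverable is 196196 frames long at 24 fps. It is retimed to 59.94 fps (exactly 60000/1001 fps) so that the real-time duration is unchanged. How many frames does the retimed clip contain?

490000 frames

Target frames = source frames × (target rate / source rate) = 196196 × (60000/1001)/(24) = 196196 × 2500/1001 = 490000.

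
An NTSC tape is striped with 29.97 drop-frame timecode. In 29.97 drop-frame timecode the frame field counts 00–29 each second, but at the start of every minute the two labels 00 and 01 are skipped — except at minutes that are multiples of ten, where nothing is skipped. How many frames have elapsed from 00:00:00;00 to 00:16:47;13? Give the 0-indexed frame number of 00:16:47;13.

30193

Complete 10-minute blocks: 1, each 17982 frames → 17982.
Remaining 6 whole minutes in the current block: 1800 + 5 × 1798 = 10790 frames.
Within the current minute: 47 × 30 + 13 − 2 = 1421 (labels ;00/;01 skipped at this minute). Total = 17982 + 10790 + 1421 = 30193.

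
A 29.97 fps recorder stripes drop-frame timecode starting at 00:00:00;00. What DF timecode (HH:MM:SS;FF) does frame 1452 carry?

Each 10-minute DF block holds 10 × 60 × 30 − 9 × 2 = 17982 frames. 1452 ÷ 17982 → 0 full blocks, remainder 1452.
Within the partial block the first minute is 1800 frames and each further minute 1798, so 0 further minute boundaries passed. Total skipped labels = 18 × 0 + 2 × 0 = 0.
Non-drop label index = 1452 + 0 = 1452; at 30 labels/s that is 00:00:48:12, i.e. DF 00:00:48;12.

00:00:48;12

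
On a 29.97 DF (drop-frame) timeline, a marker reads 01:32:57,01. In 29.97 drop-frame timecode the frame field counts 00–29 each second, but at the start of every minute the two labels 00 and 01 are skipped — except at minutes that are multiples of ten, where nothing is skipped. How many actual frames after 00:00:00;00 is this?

167145

As if non-drop at 30 labels/s: (1 × 3600 + 32 × 60 + 57) × 30 + 1 = 167311.
Minute boundaries passed: 92; those not divisible by 10: 92 − 9 = 83; dropped labels = 2 × 83 = 166.
Actual frame index = 167311 − 166 = 167145.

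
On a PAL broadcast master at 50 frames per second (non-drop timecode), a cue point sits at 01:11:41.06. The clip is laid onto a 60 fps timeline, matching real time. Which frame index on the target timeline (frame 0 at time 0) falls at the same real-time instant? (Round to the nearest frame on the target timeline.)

Source frame index: (1×3600 + 11×60 + 41) × 50 + 6 = 215056.
Real time: 215056 / (50) = 107528/25 s.
Target frame: (107528/25) × (60) = 1290336/5 ≈ 258067.200 → 258067.

frame 258067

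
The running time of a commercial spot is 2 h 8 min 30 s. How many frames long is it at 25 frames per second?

2 h 8 min 30 s = 7710 s.
Frames = 7710 × 25 = 192750.

192750 frames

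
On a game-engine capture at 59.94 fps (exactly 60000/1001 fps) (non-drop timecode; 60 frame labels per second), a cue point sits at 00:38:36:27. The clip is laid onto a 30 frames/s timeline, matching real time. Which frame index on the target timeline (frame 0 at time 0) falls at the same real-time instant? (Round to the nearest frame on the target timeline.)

frame 69563

Source frame index: (0×3600 + 38×60 + 36) × 60 + 27 = 138987.
Real time: 138987 / (60000/1001) = 46375329/20000 s.
Target frame: (46375329/20000) × (30) = 139125987/2000 ≈ 69562.993 → 69563.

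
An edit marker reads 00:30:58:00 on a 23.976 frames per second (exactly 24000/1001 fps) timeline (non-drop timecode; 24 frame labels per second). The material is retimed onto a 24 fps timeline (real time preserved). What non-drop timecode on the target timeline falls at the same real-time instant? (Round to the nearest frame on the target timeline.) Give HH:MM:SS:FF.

Source frame index: (0×3600 + 30×60 + 58) × 24 + 0 = 44592.
Real time: 44592 / (24000/1001) = 929929/500 s.
Target frame: (929929/500) × (24) = 5579574/125 ≈ 44636.592 → 44637.
At 24 labels/s: frame 44637 → 00:30:59:21.

00:30:59:21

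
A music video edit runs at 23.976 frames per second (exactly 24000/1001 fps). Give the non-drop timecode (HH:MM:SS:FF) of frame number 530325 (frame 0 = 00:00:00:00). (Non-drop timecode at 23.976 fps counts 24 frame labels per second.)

530325 ÷ 24 = 22096 full seconds, remainder 21 frames.
22096 s = 6 h 8 min 16 s.
Timecode: 06:08:16:21.

06:08:16:21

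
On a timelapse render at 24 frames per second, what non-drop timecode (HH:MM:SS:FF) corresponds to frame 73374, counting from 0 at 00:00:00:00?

00:50:57:06

73374 ÷ 24 = 3057 full seconds, remainder 6 frames.
3057 s = 0 h 50 min 57 s.
Timecode: 00:50:57:06.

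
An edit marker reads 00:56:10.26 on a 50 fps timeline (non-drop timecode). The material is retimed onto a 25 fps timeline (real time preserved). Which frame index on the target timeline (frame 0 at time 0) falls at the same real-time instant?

frame 84263

Source frame index: (0×3600 + 56×60 + 10) × 50 + 26 = 168526.
Real time: 168526 / (50) = 84263/25 s.
Target frame: (84263/25) × (25) = 84263.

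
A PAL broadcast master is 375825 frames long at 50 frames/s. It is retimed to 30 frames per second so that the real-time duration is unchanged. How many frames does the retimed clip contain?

Target frames = source frames × (target rate / source rate) = 375825 × (30)/(50) = 375825 × 3/5 = 225495.

225495 frames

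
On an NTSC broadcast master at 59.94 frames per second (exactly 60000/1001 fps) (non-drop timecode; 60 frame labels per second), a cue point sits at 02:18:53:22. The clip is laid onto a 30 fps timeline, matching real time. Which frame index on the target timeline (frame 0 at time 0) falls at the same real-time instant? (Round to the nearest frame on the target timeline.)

frame 250251

Source frame index: (2×3600 + 18×60 + 53) × 60 + 22 = 500002.
Real time: 500002 / (60000/1001) = 250251001/30000 s.
Target frame: (250251001/30000) × (30) = 250251001/1000 ≈ 250251.001 → 250251.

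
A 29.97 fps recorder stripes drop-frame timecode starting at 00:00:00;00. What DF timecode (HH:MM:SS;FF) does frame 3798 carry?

Ten DF minutes hold 17982 frames, so frame 3798 lies in block 0 (frames 0–17981) with 3798 frames into that block.
The block's first minute is 1800 frames and the rest 1798 each; 3798 frames reaches minute 2, so 0 × 18 + 2 × 2 = 4 labels have been skipped so far.
Adding those back, label number 3798 + 4 = 3802 at 30 labels/s is 126 s + 22 f = 0 h 2 min 6 s frame 22, i.e. 00:02:06;22.

00:02:06;22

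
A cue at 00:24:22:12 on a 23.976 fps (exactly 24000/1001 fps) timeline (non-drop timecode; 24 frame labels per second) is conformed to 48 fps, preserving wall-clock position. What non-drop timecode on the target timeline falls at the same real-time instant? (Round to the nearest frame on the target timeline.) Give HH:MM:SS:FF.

00:24:23:46

Source frame index: (0×3600 + 24×60 + 22) × 24 + 12 = 35100.
Real time: 35100 / (24000/1001) = 117117/80 s.
Target frame: (117117/80) × (48) = 351351/5 ≈ 70270.200 → 70270.
At 48 labels/s: frame 70270 → 00:24:23:46.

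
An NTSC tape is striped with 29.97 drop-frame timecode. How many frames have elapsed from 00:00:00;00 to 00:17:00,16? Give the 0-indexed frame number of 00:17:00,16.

Complete 10-minute blocks: 1, each 17982 frames → 17982.
Remaining 7 whole minutes in the current block: 1800 + 6 × 1798 = 12588 frames.
Within the current minute: 0 × 30 + 16 − 2 = 14 (labels ;00/;01 skipped at this minute). Total = 17982 + 12588 + 14 = 30584.

30584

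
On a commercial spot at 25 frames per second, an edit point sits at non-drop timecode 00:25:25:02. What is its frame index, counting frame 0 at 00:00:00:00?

38127

Total seconds to the label: (0 × 3600 + 25 × 60 + 25) = 1525.
Frame index = 1525 × 25 + 2 = 38127.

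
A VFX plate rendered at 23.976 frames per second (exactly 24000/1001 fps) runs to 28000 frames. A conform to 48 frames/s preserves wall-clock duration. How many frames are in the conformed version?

Target frames = source frames × (target rate / source rate) = 28000 × (48)/(24000/1001) = 28000 × 1001/500 = 56056.

56056 frames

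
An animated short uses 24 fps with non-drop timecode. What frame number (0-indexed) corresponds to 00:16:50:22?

Total seconds to the label: (0 × 3600 + 16 × 60 + 50) = 1010.
Frame index = 1010 × 24 + 22 = 24262.

24262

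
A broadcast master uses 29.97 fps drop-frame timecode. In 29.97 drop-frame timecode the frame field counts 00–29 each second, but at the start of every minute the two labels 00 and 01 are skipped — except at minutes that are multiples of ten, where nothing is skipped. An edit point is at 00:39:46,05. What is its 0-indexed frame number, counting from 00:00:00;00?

71513

Complete 10-minute blocks: 3, each 17982 frames → 53946.
Remaining 9 whole minutes in the current block: 1800 + 8 × 1798 = 16184 frames.
Within the current minute: 46 × 30 + 5 − 2 = 1383 (labels ;00/;01 skipped at this minute). Total = 53946 + 16184 + 1383 = 71513.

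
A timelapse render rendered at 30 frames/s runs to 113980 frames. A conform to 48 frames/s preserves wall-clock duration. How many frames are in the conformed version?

182368 frames

Target frames = source frames × (target rate / source rate) = 113980 × (48)/(30) = 113980 × 8/5 = 182368.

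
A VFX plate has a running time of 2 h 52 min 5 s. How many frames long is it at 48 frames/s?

495600 frames

2 h 52 min 5 s = 10325 s.
Frames = 10325 × 48 = 495600.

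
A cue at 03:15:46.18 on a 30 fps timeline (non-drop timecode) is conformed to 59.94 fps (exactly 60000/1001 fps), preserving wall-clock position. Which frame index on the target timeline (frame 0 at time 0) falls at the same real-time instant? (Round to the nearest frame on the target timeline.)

Source frame index: (3×3600 + 15×60 + 46) × 30 + 18 = 352398.
Real time: 352398 / (30) = 58733/5 s.
Target frame: (58733/5) × (60000/1001) = 704796000/1001 ≈ 704091.908 → 704092.

frame 704092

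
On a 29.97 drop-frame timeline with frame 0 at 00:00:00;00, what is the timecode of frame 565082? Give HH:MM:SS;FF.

Each 10-minute DF block holds 10 × 60 × 30 − 9 × 2 = 17982 frames. 565082 ÷ 17982 → 31 full blocks, remainder 7640.
Within the partial block the first minute is 1800 frames and each further minute 1798, so 4 further minute boundaries passed. Total skipped labels = 18 × 31 + 2 × 4 = 566.
Non-drop label index = 565082 + 566 = 565648; at 30 labels/s that is 05:14:14:28, i.e. DF 05:14:14;28.

05:14:14;28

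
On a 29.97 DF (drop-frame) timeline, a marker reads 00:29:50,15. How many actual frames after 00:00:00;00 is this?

53661

As if non-drop at 30 labels/s: (0 × 3600 + 29 × 60 + 50) × 30 + 15 = 53715.
Minute boundaries passed: 29; those not divisible by 10: 29 − 2 = 27; dropped labels = 2 × 27 = 54.
Actual frame index = 53715 − 54 = 53661.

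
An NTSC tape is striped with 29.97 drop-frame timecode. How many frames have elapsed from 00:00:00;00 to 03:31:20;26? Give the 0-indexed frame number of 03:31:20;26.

380046

As if non-drop at 30 labels/s: (3 × 3600 + 31 × 60 + 20) × 30 + 26 = 380426.
Minute boundaries passed: 211; those not divisible by 10: 211 − 21 = 190; dropped labels = 2 × 190 = 380.
Actual frame index = 380426 − 380 = 380046.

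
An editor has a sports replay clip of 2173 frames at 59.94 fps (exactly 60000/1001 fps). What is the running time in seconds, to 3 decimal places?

36.253 seconds

Running time = 2173 × 1001/60000 = 2175173/60000 s ≈ 36.253 s.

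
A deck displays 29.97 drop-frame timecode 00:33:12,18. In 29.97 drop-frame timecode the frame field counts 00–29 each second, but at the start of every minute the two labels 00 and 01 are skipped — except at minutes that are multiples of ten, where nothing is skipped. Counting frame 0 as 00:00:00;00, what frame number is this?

As if non-drop at 30 labels/s: (0 × 3600 + 33 × 60 + 12) × 30 + 18 = 59778.
Minute boundaries passed: 33; those not divisible by 10: 33 − 3 = 30; dropped labels = 2 × 30 = 60.
Actual frame index = 59778 − 60 = 59718.

59718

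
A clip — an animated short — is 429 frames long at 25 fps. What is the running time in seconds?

17.16 seconds

Running time = 429 / (25) = 17.16 s.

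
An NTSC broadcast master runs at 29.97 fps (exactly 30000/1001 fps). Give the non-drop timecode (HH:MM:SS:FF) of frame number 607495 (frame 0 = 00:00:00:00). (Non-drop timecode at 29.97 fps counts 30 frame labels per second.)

607495 ÷ 30 = 20249 full seconds, remainder 25 frames.
20249 s = 5 h 37 min 29 s.
Timecode: 05:37:29:25.

05:37:29:25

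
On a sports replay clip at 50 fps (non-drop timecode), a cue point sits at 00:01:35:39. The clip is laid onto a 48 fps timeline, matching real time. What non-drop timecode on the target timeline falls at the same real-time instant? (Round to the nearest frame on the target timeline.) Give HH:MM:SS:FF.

00:01:35:37

Source frame index: (0×3600 + 1×60 + 35) × 50 + 39 = 4789.
Real time: 4789 / (50) = 4789/50 s.
Target frame: (4789/50) × (48) = 114936/25 ≈ 4597.440 → 4597.
At 48 labels/s: frame 4597 → 00:01:35:37.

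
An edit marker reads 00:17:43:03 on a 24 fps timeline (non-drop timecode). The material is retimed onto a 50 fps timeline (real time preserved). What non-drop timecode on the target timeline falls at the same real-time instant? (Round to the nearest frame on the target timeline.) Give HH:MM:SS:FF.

Source frame index: (0×3600 + 17×60 + 43) × 24 + 3 = 25515.
Real time: 25515 / (24) = 8505/8 s.
Target frame: (8505/8) × (50) = 212625/4 ≈ 53156.250 → 53156.
At 50 labels/s: frame 53156 → 00:17:43:06.

00:17:43:06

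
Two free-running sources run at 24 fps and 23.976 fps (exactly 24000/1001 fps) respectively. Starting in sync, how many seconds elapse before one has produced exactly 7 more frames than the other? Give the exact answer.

7007/24 seconds

The gap grows by |24000/1001 − 24| = 24/1001 frames per second.
Time for a 7-frame gap: 7 ÷ (24/1001) = 7007/24 s.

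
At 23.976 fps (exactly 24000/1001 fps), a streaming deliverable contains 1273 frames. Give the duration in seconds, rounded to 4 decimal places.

Running time = 1273 × 1001/24000 = 1274273/24000 s ≈ 53.0947 s.

53.0947 seconds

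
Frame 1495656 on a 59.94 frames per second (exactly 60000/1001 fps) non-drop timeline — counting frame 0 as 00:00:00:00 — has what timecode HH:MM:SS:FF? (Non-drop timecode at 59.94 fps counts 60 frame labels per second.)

06:55:27:36

1495656 ÷ 60 = 24927 full seconds, remainder 36 frames.
24927 s = 6 h 55 min 27 s.
Timecode: 06:55:27:36.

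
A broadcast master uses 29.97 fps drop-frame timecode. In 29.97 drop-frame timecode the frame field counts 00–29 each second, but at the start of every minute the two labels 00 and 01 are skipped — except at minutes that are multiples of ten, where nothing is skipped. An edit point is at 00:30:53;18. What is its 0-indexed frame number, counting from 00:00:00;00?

Complete 10-minute blocks: 3, each 17982 frames → 53946.
Remaining 0 whole minutes in the current block: 0 frames.
Within the current minute: 53 × 30 + 18 = 1608. Total = 53946 + 0 + 1608 = 55554.

55554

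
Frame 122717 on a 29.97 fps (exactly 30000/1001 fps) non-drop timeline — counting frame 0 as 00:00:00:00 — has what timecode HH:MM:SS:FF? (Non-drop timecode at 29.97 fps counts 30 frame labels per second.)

01:08:10:17

122717 ÷ 30 = 4090 full seconds, remainder 17 frames.
4090 s = 1 h 8 min 10 s.
Timecode: 01:08:10:17.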